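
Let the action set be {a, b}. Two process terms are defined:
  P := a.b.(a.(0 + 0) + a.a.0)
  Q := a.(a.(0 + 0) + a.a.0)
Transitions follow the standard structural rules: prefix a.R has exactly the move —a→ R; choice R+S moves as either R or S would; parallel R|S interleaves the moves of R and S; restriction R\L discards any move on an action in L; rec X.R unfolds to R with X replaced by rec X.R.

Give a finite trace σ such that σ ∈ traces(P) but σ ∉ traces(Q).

P's transition system — 6 states:
  s0 = a.b.(a.(0 + 0) + a.a.0) → --a--▸ s1
  s1 = b.(a.(0 + 0) + a.a.0) → --b--▸ s2
  s2 = a.(0 + 0) + a.a.0 → --a--▸ s3, --a--▸ s4
  s3 = 0 + 0 → stopped
  s4 = a.0 → --a--▸ s5
  s5 = 0 → stopped
Q's transition system — 5 states:
  t0 = a.(a.(0 + 0) + a.a.0) → --a--▸ t1
  t1 = a.(0 + 0) + a.a.0 → --a--▸ t2, --a--▸ t3
  t2 = 0 + 0 → stopped
  t3 = a.0 → --a--▸ t4
  t4 = 0 → stopped
Trace ⟨ab⟩ through P, begin at {s0}:
  [1] a ⇒ {s1}
  [2] b ⇒ {s2}
  — P admits the full trace.
Trace ⟨ab⟩ through Q, begin at {t0}:
  [1] a ⇒ {t1}
  [2] b ⇒ no successor for Q

ab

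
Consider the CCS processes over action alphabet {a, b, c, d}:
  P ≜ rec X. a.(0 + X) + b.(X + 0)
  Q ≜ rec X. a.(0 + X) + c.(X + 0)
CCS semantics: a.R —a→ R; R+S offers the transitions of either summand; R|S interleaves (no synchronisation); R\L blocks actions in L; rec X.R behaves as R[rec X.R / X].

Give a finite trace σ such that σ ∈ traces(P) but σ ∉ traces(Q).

b

P's transition system — 3 states:
  u0 = rec X. a.(0 + X) + b.(X + 0) → -a-> u1, -b-> u2
  u1 = 0 + (rec X. a.(0 + X) + b.(X + 0)) → -a-> u1, -b-> u2
  u2 = (rec X. a.(0 + X) + b.(X + 0)) + 0 → -a-> u1, -b-> u2
Q's transition system — 3 states:
  v0 = rec X. a.(0 + X) + c.(X + 0) → -a-> v1, -c-> v2
  v1 = 0 + (rec X. a.(0 + X) + c.(X + 0)) → -a-> v1, -c-> v2
  v2 = (rec X. a.(0 + X) + c.(X + 0)) + 0 → -a-> v1, -c-> v2
Trace ⟨b⟩ through P, begin at {u0}:
  [1] b ⇒ {u2}
  P completes σ.
Trace ⟨b⟩ through Q, begin at {v0}:
  [1] b ⇒ ∅ (Q stuck)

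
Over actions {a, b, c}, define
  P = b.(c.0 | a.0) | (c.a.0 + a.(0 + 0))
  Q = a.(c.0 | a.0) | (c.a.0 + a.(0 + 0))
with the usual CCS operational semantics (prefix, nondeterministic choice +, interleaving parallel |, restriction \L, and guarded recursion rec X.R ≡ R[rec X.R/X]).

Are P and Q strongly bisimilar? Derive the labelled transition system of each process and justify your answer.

P ≁ Q

Reachable graph of P (20 states):
  u0 = b.(c.0 | a.0) | (c.a.0 + a.(0 + 0)) has moves =a=> u1, =b=> u2, =c=> u3
  u1 = b.(c.0 | a.0) | (0 + 0) has moves =b=> u4
  u2 = c.0 | a.0 | (c.a.0 + a.(0 + 0)) has moves =a=> u4, =a=> u5, =c=> u6, =c=> u7
  u3 = b.(c.0 | a.0) | a.0 has moves =a=> u8, =b=> u7
  u4 = c.0 | a.0 | (0 + 0) has moves =a=> u9, =c=> u10
  u5 = c.0 | 0 | (c.a.0 + a.(0 + 0)) has moves =a=> u9, =c=> u11, =c=> u12
  u6 = 0 | a.0 | (c.a.0 + a.(0 + 0)) has moves =a=> u10, =a=> u11, =c=> u13
  u7 = c.0 | a.0 | a.0 has moves =a=> u12, =a=> u14, =c=> u13
  u8 = b.(c.0 | a.0) | 0 has moves =b=> u14
  u9 = c.0 | 0 | (0 + 0) has moves =c=> u15
  u10 = 0 | a.0 | (0 + 0) has moves =a=> u15
  u11 = 0 | 0 | (c.a.0 + a.(0 + 0)) has moves =a=> u15, =c=> u16
  u12 = c.0 | 0 | a.0 has moves =a=> u17, =c=> u16
  u13 = 0 | a.0 | a.0 has moves =a=> u16, =a=> u18
  u14 = c.0 | a.0 | 0 has moves =a=> u17, =c=> u18
  u15 = 0 | 0 | (0 + 0) has moves ·
  u16 = 0 | 0 | a.0 has moves =a=> u19
  u17 = c.0 | 0 | 0 has moves =c=> u19
  u18 = 0 | a.0 | 0 has moves =a=> u19
  u19 = 0 | 0 | 0 has moves ·
Reachable graph of Q (20 states):
  v0 = a.(c.0 | a.0) | (c.a.0 + a.(0 + 0)) has moves =a=> v1, =a=> v2, =c=> v3
  v1 = a.(c.0 | a.0) | (0 + 0) has moves =a=> v4
  v2 = c.0 | a.0 | (c.a.0 + a.(0 + 0)) has moves =a=> v4, =a=> v5, =c=> v6, =c=> v7
  v3 = a.(c.0 | a.0) | a.0 has moves =a=> v7, =a=> v8
  v4 = c.0 | a.0 | (0 + 0) has moves =a=> v9, =c=> v10
  v5 = c.0 | 0 | (c.a.0 + a.(0 + 0)) has moves =a=> v9, =c=> v11, =c=> v12
  v6 = 0 | a.0 | (c.a.0 + a.(0 + 0)) has moves =a=> v10, =a=> v11, =c=> v13
  v7 = c.0 | a.0 | a.0 has moves =a=> v12, =a=> v14, =c=> v13
  v8 = a.(c.0 | a.0) | 0 has moves =a=> v14
  v9 = c.0 | 0 | (0 + 0) has moves =c=> v15
  v10 = 0 | a.0 | (0 + 0) has moves =a=> v15
  v11 = 0 | 0 | (c.a.0 + a.(0 + 0)) has moves =a=> v15, =c=> v16
  v12 = c.0 | 0 | a.0 has moves =a=> v17, =c=> v16
  v13 = 0 | a.0 | a.0 has moves =a=> v16, =a=> v18
  v14 = c.0 | a.0 | 0 has moves =a=> v17, =c=> v18
  v15 = 0 | 0 | (0 + 0) has moves ·
  v16 = 0 | 0 | a.0 has moves =a=> v19
  v17 = c.0 | 0 | 0 has moves =c=> v19
  v18 = 0 | a.0 | 0 has moves =a=> v19
  v19 = 0 | 0 | 0 has moves ·
Partition-refinement fixed point:
  B0 = {u0}
  B1 = {u1, u8}
  B2 = {u12, u14, u4, v12, v14, v4}
  B3 = {u17, u9, v17, v9}
  B4 = {u15, u19, v15, v19}
  B5 = {u10, u16, u18, v10, v16, v18}
  B6 = {u3}
  B7 = {u7, v7}
  B8 = {u13, v13}
  B9 = {u2, v2}
  B10 = {u5, v5}
  B11 = {u11, v11}
  B12 = {u6, v6}
  B13 = {v0}
  B14 = {v1, v8}
  B15 = {v3}
u0 ∈ B0, v0 ∈ B13 → different blocks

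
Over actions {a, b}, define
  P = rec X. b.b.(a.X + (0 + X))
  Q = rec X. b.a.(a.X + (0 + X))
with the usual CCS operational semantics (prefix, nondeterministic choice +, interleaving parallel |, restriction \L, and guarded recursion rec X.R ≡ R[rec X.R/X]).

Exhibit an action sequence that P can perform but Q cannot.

Reachable graph of P (3 states):
  m0 = rec X. b.b.(a.X + (0 + X)) has moves =b=> m1
  m1 = b.(a.(rec X. b.b.(a.X + (0 + X))) + (0 + (rec X. b.b.(a.X + (0 + X))))) has moves =b=> m2
  m2 = a.(rec X. b.b.(a.X + (0 + X))) + (0 + (rec X. b.b.(a.X + (0 + X)))) has moves =a=> m0, =b=> m1
Reachable graph of Q (3 states):
  n0 = rec X. b.a.(a.X + (0 + X)) has moves =b=> n1
  n1 = a.(a.(rec X. b.a.(a.X + (0 + X))) + (0 + (rec X. b.a.(a.X + (0 + X))))) has moves =a=> n2
  n2 = a.(rec X. b.a.(a.X + (0 + X))) + (0 + (rec X. b.a.(a.X + (0 + X)))) has moves =a=> n0, =b=> n1
Run σ = ⟨bb⟩ on P: start {m0}
  step 1 (b): {m1}
  step 2 (b): {m2}
  P completes σ.
Run σ = ⟨bb⟩ on Q: start {n0}
  step 1 (b): {n1}
  step 2 (b): ∅  — Q cannot continue

bb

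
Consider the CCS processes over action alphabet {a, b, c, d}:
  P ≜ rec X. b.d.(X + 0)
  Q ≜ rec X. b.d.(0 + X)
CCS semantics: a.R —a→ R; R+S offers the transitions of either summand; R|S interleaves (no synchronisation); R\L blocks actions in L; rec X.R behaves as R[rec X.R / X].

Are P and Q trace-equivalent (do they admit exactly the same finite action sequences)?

P's transition system — 3 states:
  s0 = rec X. b.d.(X + 0) has moves —b→ s1
  s1 = d.((rec X. b.d.(X + 0)) + 0) has moves —d→ s2
  s2 = (rec X. b.d.(X + 0)) + 0 has moves —b→ s1
Q's transition system — 3 states:
  t0 = rec X. b.d.(0 + X) has moves —b→ t1
  t1 = d.(0 + (rec X. b.d.(0 + X))) has moves —d→ t2
  t2 = 0 + (rec X. b.d.(0 + X)) has moves —b→ t1
Coarsest stable partition (strong bisimilarity classes):
  B0 = {s0, s2, t0, t2}
  B1 = {s1, t1}
s0 ∈ B0, t0 ∈ B0 → same block
Bisimilar ⇒ trace-equivalent.

trace-equivalent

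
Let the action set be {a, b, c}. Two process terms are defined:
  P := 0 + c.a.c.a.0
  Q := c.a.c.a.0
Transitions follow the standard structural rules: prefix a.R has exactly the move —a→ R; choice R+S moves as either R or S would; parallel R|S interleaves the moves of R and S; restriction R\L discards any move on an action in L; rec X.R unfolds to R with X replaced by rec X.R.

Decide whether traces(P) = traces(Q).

LTS(P): 5 reachable states
  m0 = 0 + c.a.c.a.0 | --c--▸ m1
  m1 = a.c.a.0 | --a--▸ m2
  m2 = c.a.0 | --c--▸ m3
  m3 = a.0 | --a--▸ m4
  m4 = 0 | stopped
LTS(Q): 5 reachable states
  n0 = c.a.c.a.0 | --c--▸ n1
  n1 = a.c.a.0 | --a--▸ n2
  n2 = c.a.0 | --c--▸ n3
  n3 = a.0 | --a--▸ n4
  n4 = 0 | stopped
Partition-refinement fixed point:
  B0 = {m0, n0}
  B1 = {m1, n1}
  B2 = {m2, n2}
  B3 = {m3, n3}
  B4 = {m4, n4}
m0 ∈ B0, n0 ∈ B0 → same block
Bisimilar ⇒ trace-equivalent.

traces(P) = traces(Q)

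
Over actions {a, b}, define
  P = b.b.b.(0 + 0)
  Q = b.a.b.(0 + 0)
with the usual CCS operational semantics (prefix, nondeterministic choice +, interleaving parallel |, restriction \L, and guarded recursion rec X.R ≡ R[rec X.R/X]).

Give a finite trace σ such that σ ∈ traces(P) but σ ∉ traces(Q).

Reachable graph of P (4 states):
  m0 = b.b.b.(0 + 0) :: -b-> m1
  m1 = b.b.(0 + 0) :: -b-> m2
  m2 = b.(0 + 0) :: -b-> m3
  m3 = 0 + 0 :: deadlocked
Reachable graph of Q (4 states):
  n0 = b.a.b.(0 + 0) :: -b-> n1
  n1 = a.b.(0 + 0) :: -a-> n2
  n2 = b.(0 + 0) :: -b-> n3
  n3 = 0 + 0 :: deadlocked
Trace ⟨bb⟩ through P, begin at {m0}:
  [1] b ⇒ {m1}
  [2] b ⇒ {m2}
  P completes σ.
Trace ⟨bb⟩ through Q, begin at {n0}:
  [1] b ⇒ {n1}
  [2] b ⇒ no successor for Q

bb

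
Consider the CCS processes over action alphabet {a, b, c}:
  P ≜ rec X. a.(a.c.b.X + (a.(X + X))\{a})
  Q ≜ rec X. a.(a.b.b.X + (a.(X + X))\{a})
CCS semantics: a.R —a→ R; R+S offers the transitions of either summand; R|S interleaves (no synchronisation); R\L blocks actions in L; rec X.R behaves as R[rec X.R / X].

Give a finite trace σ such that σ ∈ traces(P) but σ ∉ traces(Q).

P's transition system — 4 states:
  p0 = rec X. a.(a.c.b.X + (a.(X + X))\{a}) → --a--▸ p1
  p1 = a.c.b.(rec X. a.(a.c.b.X + (a.(X + X))\{a})) + (a.((rec X. a.(a.c.b.X + (a.(X + X))\{a})) + (rec X. a.(a.c.b.X + (a.(X + X))\{a}))))\{a} → --a--▸ p2
  p2 = c.b.(rec X. a.(a.c.b.X + (a.(X + X))\{a})) → --c--▸ p3
  p3 = b.(rec X. a.(a.c.b.X + (a.(X + X))\{a})) → --b--▸ p0
Q's transition system — 4 states:
  q0 = rec X. a.(a.b.b.X + (a.(X + X))\{a}) → --a--▸ q1
  q1 = a.b.b.(rec X. a.(a.b.b.X + (a.(X + X))\{a})) + (a.((rec X. a.(a.b.b.X + (a.(X + X))\{a})) + (rec X. a.(a.b.b.X + (a.(X + X))\{a}))))\{a} → --a--▸ q2
  q2 = b.b.(rec X. a.(a.b.b.X + (a.(X + X))\{a})) → --b--▸ q3
  q3 = b.(rec X. a.(a.b.b.X + (a.(X + X))\{a})) → --b--▸ q0
Run σ = ⟨aac⟩ on P: start {p0}
  [1] a ⇒ {p1}
  [2] a ⇒ {p2}
  [3] c ⇒ {p3}
  — P admits the full trace.
Run σ = ⟨aac⟩ on Q: start {q0}
  [1] a ⇒ {q1}
  [2] a ⇒ {q2}
  [3] c ⇒ no successor for Q

aac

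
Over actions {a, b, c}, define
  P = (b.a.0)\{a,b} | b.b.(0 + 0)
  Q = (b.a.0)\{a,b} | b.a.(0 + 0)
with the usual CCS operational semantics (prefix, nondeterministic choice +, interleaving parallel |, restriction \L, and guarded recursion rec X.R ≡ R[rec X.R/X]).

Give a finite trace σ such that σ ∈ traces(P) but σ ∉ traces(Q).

bb

P's transition system — 3 states:
  p0 = (b.a.0)\{a,b} | b.b.(0 + 0) :: -b-> p1
  p1 = (b.a.0)\{a,b} | b.(0 + 0) :: -b-> p2
  p2 = (b.a.0)\{a,b} | (0 + 0) :: stopped
Q's transition system — 3 states:
  q0 = (b.a.0)\{a,b} | b.a.(0 + 0) :: -b-> q1
  q1 = (b.a.0)\{a,b} | a.(0 + 0) :: -a-> q2
  q2 = (b.a.0)\{a,b} | (0 + 0) :: stopped
Trace ⟨bb⟩ through P, begin at {p0}:
  step 1 (b): {p1}
  step 2 (b): {p2}
  ✓ P
Trace ⟨bb⟩ through Q, begin at {q0}:
  step 1 (b): {q1}
  step 2 (b): no successor for Q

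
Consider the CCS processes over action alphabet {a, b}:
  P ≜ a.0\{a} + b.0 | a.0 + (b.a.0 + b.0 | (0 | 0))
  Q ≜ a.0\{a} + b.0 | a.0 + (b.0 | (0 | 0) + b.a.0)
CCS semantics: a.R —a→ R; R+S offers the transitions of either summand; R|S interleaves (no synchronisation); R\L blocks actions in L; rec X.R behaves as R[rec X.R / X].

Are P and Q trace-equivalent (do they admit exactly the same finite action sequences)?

traces(P) = traces(Q)

Reachable graph of P (8 states):
  u0 = a.0\{a} + b.0 | a.0 + (b.a.0 + b.0 | (0 | 0)) ⊢ --a--▸ u1, --a--▸ u2, --b--▸ u3, --b--▸ u4, --b--▸ u5
  u1 = 0\{a} ⊢ ∅
  u2 = b.0 | 0 ⊢ --b--▸ u6
  u3 = 0 | (0 | 0) ⊢ ∅
  u4 = 0 | a.0 ⊢ --a--▸ u6
  u5 = a.0 ⊢ --a--▸ u7
  u6 = 0 | 0 ⊢ ∅
  u7 = 0 ⊢ ∅
Reachable graph of Q (8 states):
  v0 = a.0\{a} + b.0 | a.0 + (b.0 | (0 | 0) + b.a.0) ⊢ --a--▸ v1, --a--▸ v2, --b--▸ v3, --b--▸ v4, --b--▸ v5
  v1 = 0\{a} ⊢ ∅
  v2 = b.0 | 0 ⊢ --b--▸ v6
  v3 = 0 | (0 | 0) ⊢ ∅
  v4 = 0 | a.0 ⊢ --a--▸ v6
  v5 = a.0 ⊢ --a--▸ v7
  v6 = 0 | 0 ⊢ ∅
  v7 = 0 ⊢ ∅
Coarsest stable partition (strong bisimilarity classes):
  B0 = {u0, v0}
  B1 = {u1, u3, u6, u7, v1, v3, v6, v7}
  B2 = {u4, u5, v4, v5}
  B3 = {u2, v2}
u0 ∈ B0, v0 ∈ B0 → same block
Bisimilar ⇒ trace-equivalent.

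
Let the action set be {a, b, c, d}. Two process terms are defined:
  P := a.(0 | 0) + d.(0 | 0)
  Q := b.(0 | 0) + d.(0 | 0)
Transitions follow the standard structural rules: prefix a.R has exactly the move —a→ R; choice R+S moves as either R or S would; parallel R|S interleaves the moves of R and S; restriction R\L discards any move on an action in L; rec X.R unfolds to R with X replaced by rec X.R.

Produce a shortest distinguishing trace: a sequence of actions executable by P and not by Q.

P's transition system — 2 states:
  m0 = a.(0 | 0) + d.(0 | 0) → —a→ m1, —d→ m1
  m1 = 0 | 0 → (no moves)
Q's transition system — 2 states:
  n0 = b.(0 | 0) + d.(0 | 0) → —b→ n1, —d→ n1
  n1 = 0 | 0 → (no moves)
Executing a from P (initial set {m0}):
  [1] a ⇒ {m1}
  ✓ P
Executing a from Q (initial set {n0}):
  [1] a ⇒ ∅ (Q stuck)

a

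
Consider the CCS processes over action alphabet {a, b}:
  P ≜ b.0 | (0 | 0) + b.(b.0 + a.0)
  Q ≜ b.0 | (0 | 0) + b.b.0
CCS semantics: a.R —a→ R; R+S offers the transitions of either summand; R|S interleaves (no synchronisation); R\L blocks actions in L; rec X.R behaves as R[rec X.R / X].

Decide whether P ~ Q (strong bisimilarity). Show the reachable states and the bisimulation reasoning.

Reachable graph of P (4 states):
  u0 = b.0 | (0 | 0) + b.(b.0 + a.0) → ··b··> u1, ··b··> u2
  u1 = 0 | (0 | 0) → stopped
  u2 = b.0 + a.0 → ··a··> u3, ··b··> u3
  u3 = 0 → stopped
Reachable graph of Q (4 states):
  v0 = b.0 | (0 | 0) + b.b.0 → ··b··> v1, ··b··> v2
  v1 = 0 | (0 | 0) → stopped
  v2 = b.0 → ··b··> v3
  v3 = 0 → stopped
Partition-refinement fixed point:
  B0 = {u0}
  B1 = {u1, u3, v1, v3}
  B2 = {u2}
  B3 = {v0}
  B4 = {v2}
u0 ∈ B0, v0 ∈ B3 → different blocks

not bisimilar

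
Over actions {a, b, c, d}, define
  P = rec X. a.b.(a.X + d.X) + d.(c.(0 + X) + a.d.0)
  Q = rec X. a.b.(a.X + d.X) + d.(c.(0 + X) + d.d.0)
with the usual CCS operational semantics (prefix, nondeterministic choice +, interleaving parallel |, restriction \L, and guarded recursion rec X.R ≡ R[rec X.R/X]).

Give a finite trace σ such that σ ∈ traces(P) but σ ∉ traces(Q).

da

LTS(P): 7 reachable states
  s0 = rec X. a.b.(a.X + d.X) + d.(c.(0 + X) + a.d.0) ⊢ =a=> s1, =d=> s2
  s1 = b.(a.(rec X. a.b.(a.X + d.X) + d.(c.(0 + X) + a.d.0)) + d.(rec X. a.b.(a.X + d.X) + d.(c.(0 + X) + a.d.0))) ⊢ =b=> s3
  s2 = c.(0 + (rec X. a.b.(a.X + d.X) + d.(c.(0 + X) + a.d.0))) + a.d.0 ⊢ =a=> s4, =c=> s5
  s3 = a.(rec X. a.b.(a.X + d.X) + d.(c.(0 + X) + a.d.0)) + d.(rec X. a.b.(a.X + d.X) + d.(c.(0 + X) + a.d.0)) ⊢ =a=> s0, =d=> s0
  s4 = d.0 ⊢ =d=> s6
  s5 = 0 + (rec X. a.b.(a.X + d.X) + d.(c.(0 + X) + a.d.0)) ⊢ =a=> s1, =d=> s2
  s6 = 0 ⊢ ∅
LTS(Q): 7 reachable states
  t0 = rec X. a.b.(a.X + d.X) + d.(c.(0 + X) + d.d.0) ⊢ =a=> t1, =d=> t2
  t1 = b.(a.(rec X. a.b.(a.X + d.X) + d.(c.(0 + X) + d.d.0)) + d.(rec X. a.b.(a.X + d.X) + d.(c.(0 + X) + d.d.0))) ⊢ =b=> t3
  t2 = c.(0 + (rec X. a.b.(a.X + d.X) + d.(c.(0 + X) + d.d.0))) + d.d.0 ⊢ =c=> t4, =d=> t5
  t3 = a.(rec X. a.b.(a.X + d.X) + d.(c.(0 + X) + d.d.0)) + d.(rec X. a.b.(a.X + d.X) + d.(c.(0 + X) + d.d.0)) ⊢ =a=> t0, =d=> t0
  t4 = 0 + (rec X. a.b.(a.X + d.X) + d.(c.(0 + X) + d.d.0)) ⊢ =a=> t1, =d=> t2
  t5 = d.0 ⊢ =d=> t6
  t6 = 0 ⊢ ∅
Trace ⟨da⟩ through P, begin at {s0}:
  after d @ step 1: {s2}
  after a @ step 2: {s4}
  ✓ P
Trace ⟨da⟩ through Q, begin at {t0}:
  after d @ step 1: {t2}
  after a @ step 2: no successor for Q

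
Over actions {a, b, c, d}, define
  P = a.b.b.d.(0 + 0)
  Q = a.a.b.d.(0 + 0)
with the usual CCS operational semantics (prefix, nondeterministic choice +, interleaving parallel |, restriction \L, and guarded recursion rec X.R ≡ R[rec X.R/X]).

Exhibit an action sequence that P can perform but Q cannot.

ab

P's transition system — 5 states:
  u0 = a.b.b.d.(0 + 0) has moves --a--▸ u1
  u1 = b.b.d.(0 + 0) has moves --b--▸ u2
  u2 = b.d.(0 + 0) has moves --b--▸ u3
  u3 = d.(0 + 0) has moves --d--▸ u4
  u4 = 0 + 0 has moves deadlocked
Q's transition system — 5 states:
  v0 = a.a.b.d.(0 + 0) has moves --a--▸ v1
  v1 = a.b.d.(0 + 0) has moves --a--▸ v2
  v2 = b.d.(0 + 0) has moves --b--▸ v3
  v3 = d.(0 + 0) has moves --d--▸ v4
  v4 = 0 + 0 has moves deadlocked
Executing ab from P (initial set {u0}):
  after a @ step 1: {u1}
  after b @ step 2: {u2}
  ✓ P
Executing ab from Q (initial set {v0}):
  after a @ step 1: {v1}
  after b @ step 2: ∅  — Q cannot continue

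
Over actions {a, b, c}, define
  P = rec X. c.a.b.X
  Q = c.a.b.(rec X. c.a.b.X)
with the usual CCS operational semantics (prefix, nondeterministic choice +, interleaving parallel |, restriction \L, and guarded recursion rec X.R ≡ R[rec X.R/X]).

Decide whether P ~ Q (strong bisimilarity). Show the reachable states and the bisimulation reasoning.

P ~ Q

LTS(P): 3 reachable states
  m0 = rec X. c.a.b.X → -c-> m1
  m1 = a.b.(rec X. c.a.b.X) → -a-> m2
  m2 = b.(rec X. c.a.b.X) → -b-> m0
LTS(Q): 4 reachable states
  n0 = c.a.b.(rec X. c.a.b.X) → -c-> n1
  n1 = a.b.(rec X. c.a.b.X) → -a-> n2
  n2 = b.(rec X. c.a.b.X) → -b-> n3
  n3 = rec X. c.a.b.X → -c-> n1
Partition-refinement fixed point:
  B0 = {m0, n0, n3}
  B1 = {m1, n1}
  B2 = {m2, n2}
m0 ∈ B0, n0 ∈ B0 → same block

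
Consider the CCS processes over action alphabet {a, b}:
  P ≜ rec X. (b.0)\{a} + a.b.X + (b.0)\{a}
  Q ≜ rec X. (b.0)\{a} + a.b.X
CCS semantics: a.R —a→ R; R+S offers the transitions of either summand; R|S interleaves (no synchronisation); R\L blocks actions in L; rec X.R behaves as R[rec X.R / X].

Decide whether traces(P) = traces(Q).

LTS(P): 3 reachable states
  p0 = rec X. (b.0)\{a} + a.b.X + (b.0)\{a} ⊢ ··a··> p1, ··b··> p2
  p1 = b.(rec X. (b.0)\{a} + a.b.X + (b.0)\{a}) ⊢ ··b··> p0
  p2 = 0\{a} ⊢ ·
LTS(Q): 3 reachable states
  q0 = rec X. (b.0)\{a} + a.b.X ⊢ ··a··> q1, ··b··> q2
  q1 = b.(rec X. (b.0)\{a} + a.b.X) ⊢ ··b··> q0
  q2 = 0\{a} ⊢ ·
Partition-refinement fixed point:
  B0 = {p0, q0}
  B1 = {p2, q2}
  B2 = {p1, q1}
p0 ∈ B0, q0 ∈ B0 → same block
Bisimilar ⇒ trace-equivalent.

traces(P) = traces(Q)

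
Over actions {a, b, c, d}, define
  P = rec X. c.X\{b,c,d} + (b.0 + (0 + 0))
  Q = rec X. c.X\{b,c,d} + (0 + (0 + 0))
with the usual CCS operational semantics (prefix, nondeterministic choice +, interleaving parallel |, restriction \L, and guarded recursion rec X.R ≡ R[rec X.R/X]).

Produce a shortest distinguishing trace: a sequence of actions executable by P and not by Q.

b

LTS(P): 3 reachable states
  s0 = rec X. c.X\{b,c,d} + (b.0 + (0 + 0)) | -b-> s1, -c-> s2
  s1 = 0 | deadlocked
  s2 = (rec X. c.X\{b,c,d} + (b.0 + (0 + 0)))\{b,c,d} | deadlocked
LTS(Q): 2 reachable states
  t0 = rec X. c.X\{b,c,d} + (0 + (0 + 0)) | -c-> t1
  t1 = (rec X. c.X\{b,c,d} + (0 + (0 + 0)))\{b,c,d} | deadlocked
Run σ = ⟨b⟩ on P: start {s0}
  after b @ step 1: {s1}
  — P admits the full trace.
Run σ = ⟨b⟩ on Q: start {t0}
  after b @ step 1: ∅  — Q cannot continue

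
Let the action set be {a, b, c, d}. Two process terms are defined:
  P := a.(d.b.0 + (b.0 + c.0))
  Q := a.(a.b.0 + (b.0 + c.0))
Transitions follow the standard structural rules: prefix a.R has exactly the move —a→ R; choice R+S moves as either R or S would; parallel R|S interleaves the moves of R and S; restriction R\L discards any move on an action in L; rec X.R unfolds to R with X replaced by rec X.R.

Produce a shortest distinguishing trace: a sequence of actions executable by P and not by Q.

P's transition system — 4 states:
  s0 = a.(d.b.0 + (b.0 + c.0)) ⊢ --a--▸ s1
  s1 = d.b.0 + (b.0 + c.0) ⊢ --b--▸ s2, --c--▸ s2, --d--▸ s3
  s2 = 0 ⊢ stopped
  s3 = b.0 ⊢ --b--▸ s2
Q's transition system — 4 states:
  t0 = a.(a.b.0 + (b.0 + c.0)) ⊢ --a--▸ t1
  t1 = a.b.0 + (b.0 + c.0) ⊢ --a--▸ t2, --b--▸ t3, --c--▸ t3
  t2 = b.0 ⊢ --b--▸ t3
  t3 = 0 ⊢ stopped
Executing ad from P (initial set {s0}):
  [1] a ⇒ {s1}
  [2] d ⇒ {s3}
  ✓ P
Executing ad from Q (initial set {t0}):
  [1] a ⇒ {t1}
  [2] d ⇒ no successor for Q

ad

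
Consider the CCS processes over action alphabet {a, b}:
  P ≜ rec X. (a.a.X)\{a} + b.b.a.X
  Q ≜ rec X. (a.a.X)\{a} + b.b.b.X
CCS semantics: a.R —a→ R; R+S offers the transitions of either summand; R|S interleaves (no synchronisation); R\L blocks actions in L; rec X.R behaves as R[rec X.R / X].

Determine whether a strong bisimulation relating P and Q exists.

P ≁ Q

P's transition system — 3 states:
  s0 = rec X. (a.a.X)\{a} + b.b.a.X :: —b→ s1
  s1 = b.a.(rec X. (a.a.X)\{a} + b.b.a.X) :: —b→ s2
  s2 = a.(rec X. (a.a.X)\{a} + b.b.a.X) :: —a→ s0
Q's transition system — 3 states:
  t0 = rec X. (a.a.X)\{a} + b.b.b.X :: —b→ t1
  t1 = b.b.(rec X. (a.a.X)\{a} + b.b.b.X) :: —b→ t2
  t2 = b.(rec X. (a.a.X)\{a} + b.b.b.X) :: —b→ t0
Bisimilarity quotient blocks:
  B0 = {s0}
  B1 = {s1}
  B2 = {s2}
  B3 = {t0, t1, t2}
s0 ∈ B0, t0 ∈ B3 → different blocks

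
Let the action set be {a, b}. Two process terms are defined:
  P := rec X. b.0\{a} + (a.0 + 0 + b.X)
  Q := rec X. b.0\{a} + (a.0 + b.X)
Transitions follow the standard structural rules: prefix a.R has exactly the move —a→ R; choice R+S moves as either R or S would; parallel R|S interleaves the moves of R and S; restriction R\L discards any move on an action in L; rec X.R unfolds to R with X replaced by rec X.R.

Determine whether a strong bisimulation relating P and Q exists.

P ~ Q

Reachable graph of P (3 states):
  s0 = rec X. b.0\{a} + (a.0 + 0 + b.X) ⊢ -a-> s1, -b-> s0, -b-> s2
  s1 = 0 ⊢ (no moves)
  s2 = 0\{a} ⊢ (no moves)
Reachable graph of Q (3 states):
  t0 = rec X. b.0\{a} + (a.0 + b.X) ⊢ -a-> t1, -b-> t0, -b-> t2
  t1 = 0 ⊢ (no moves)
  t2 = 0\{a} ⊢ (no moves)
Coarsest stable partition (strong bisimilarity classes):
  B0 = {s0, t0}
  B1 = {s1, s2, t1, t2}
s0 ∈ B0, t0 ∈ B0 → same block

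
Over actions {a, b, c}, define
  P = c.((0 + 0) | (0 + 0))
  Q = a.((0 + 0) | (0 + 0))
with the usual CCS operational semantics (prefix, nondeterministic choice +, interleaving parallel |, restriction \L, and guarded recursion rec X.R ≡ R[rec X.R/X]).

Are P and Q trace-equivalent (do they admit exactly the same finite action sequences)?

LTS(P): 2 reachable states
  p0 = c.((0 + 0) | (0 + 0)) has moves --c--▸ p1
  p1 = (0 + 0) | (0 + 0) has moves stopped
LTS(Q): 2 reachable states
  q0 = a.((0 + 0) | (0 + 0)) has moves --a--▸ q1
  q1 = (0 + 0) | (0 + 0) has moves stopped
Trace ⟨c⟩ through P, begin at {p0}:
  step 1 (c): {p1}
  ✓ P
Trace ⟨c⟩ through Q, begin at {q0}:
  step 1 (c): ∅  — Q cannot continue

NO — witness ⟨c⟩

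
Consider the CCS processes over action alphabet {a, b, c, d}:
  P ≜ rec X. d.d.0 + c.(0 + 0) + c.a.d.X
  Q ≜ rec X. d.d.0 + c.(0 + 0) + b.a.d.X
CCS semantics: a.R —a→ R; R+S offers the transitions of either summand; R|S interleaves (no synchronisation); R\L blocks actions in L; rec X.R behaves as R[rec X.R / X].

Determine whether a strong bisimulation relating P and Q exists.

P's transition system — 6 states:
  m0 = rec X. d.d.0 + c.(0 + 0) + c.a.d.X | --c--▸ m1, --c--▸ m2, --d--▸ m3
  m1 = 0 + 0 | deadlocked
  m2 = a.d.(rec X. d.d.0 + c.(0 + 0) + c.a.d.X) | --a--▸ m4
  m3 = d.0 | --d--▸ m5
  m4 = d.(rec X. d.d.0 + c.(0 + 0) + c.a.d.X) | --d--▸ m0
  m5 = 0 | deadlocked
Q's transition system — 6 states:
  n0 = rec X. d.d.0 + c.(0 + 0) + b.a.d.X | --b--▸ n1, --c--▸ n2, --d--▸ n3
  n1 = a.d.(rec X. d.d.0 + c.(0 + 0) + b.a.d.X) | --a--▸ n4
  n2 = 0 + 0 | deadlocked
  n3 = d.0 | --d--▸ n5
  n4 = d.(rec X. d.d.0 + c.(0 + 0) + b.a.d.X) | --d--▸ n0
  n5 = 0 | deadlocked
Bisimilarity quotient blocks:
  B0 = {m0}
  B1 = {m2}
  B2 = {m4}
  B3 = {m3, n3}
  B4 = {m1, m5, n2, n5}
  B5 = {n0}
  B6 = {n1}
  B7 = {n4}
m0 ∈ B0, n0 ∈ B5 → different blocks

P ≁ Q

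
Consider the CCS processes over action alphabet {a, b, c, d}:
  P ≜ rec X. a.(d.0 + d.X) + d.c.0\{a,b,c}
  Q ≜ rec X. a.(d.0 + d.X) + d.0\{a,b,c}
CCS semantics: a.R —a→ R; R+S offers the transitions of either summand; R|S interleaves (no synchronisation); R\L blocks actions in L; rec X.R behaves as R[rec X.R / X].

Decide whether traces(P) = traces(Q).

traces(P) ≠ traces(Q) — witness ⟨dc⟩

Reachable graph of P (5 states):
  u0 = rec X. a.(d.0 + d.X) + d.c.0\{a,b,c} | -a-> u1, -d-> u2
  u1 = d.0 + d.(rec X. a.(d.0 + d.X) + d.c.0\{a,b,c}) | -d-> u0, -d-> u3
  u2 = c.0\{a,b,c} | -c-> u4
  u3 = 0 | (no moves)
  u4 = 0\{a,b,c} | (no moves)
Reachable graph of Q (4 states):
  v0 = rec X. a.(d.0 + d.X) + d.0\{a,b,c} | -a-> v1, -d-> v2
  v1 = d.0 + d.(rec X. a.(d.0 + d.X) + d.0\{a,b,c}) | -d-> v0, -d-> v3
  v2 = 0\{a,b,c} | (no moves)
  v3 = 0 | (no moves)
Executing dc from P (initial set {u0}):
  step 1 (d): {u2}
  step 2 (c): {u4}
  P completes σ.
Executing dc from Q (initial set {v0}):
  step 1 (d): {v2}
  step 2 (c): ∅ (Q stuck)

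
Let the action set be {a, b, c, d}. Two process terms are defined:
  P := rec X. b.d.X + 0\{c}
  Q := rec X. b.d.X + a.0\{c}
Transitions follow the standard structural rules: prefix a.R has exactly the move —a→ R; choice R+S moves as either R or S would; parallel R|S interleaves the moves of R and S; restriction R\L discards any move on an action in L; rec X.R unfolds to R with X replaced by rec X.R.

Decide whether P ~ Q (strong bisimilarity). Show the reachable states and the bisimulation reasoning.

LTS(P): 2 reachable states
  u0 = rec X. b.d.X + 0\{c} ⊢ —b→ u1
  u1 = d.(rec X. b.d.X + 0\{c}) ⊢ —d→ u0
LTS(Q): 3 reachable states
  v0 = rec X. b.d.X + a.0\{c} ⊢ —a→ v1, —b→ v2
  v1 = 0\{c} ⊢ (no moves)
  v2 = d.(rec X. b.d.X + a.0\{c}) ⊢ —d→ v0
Bisimilarity quotient blocks:
  B0 = {u0}
  B1 = {u1}
  B2 = {v0}
  B3 = {v2}
  B4 = {v1}
u0 ∈ B0, v0 ∈ B2 → different blocks

not bisimilar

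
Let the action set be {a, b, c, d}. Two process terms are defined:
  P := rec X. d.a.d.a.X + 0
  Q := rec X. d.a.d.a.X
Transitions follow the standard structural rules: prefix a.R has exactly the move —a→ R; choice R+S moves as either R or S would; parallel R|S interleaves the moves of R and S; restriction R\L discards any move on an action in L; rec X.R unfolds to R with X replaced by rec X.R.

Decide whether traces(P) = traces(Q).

YES

LTS(P): 4 reachable states
  u0 = rec X. d.a.d.a.X + 0 ⊢ ··d··> u1
  u1 = a.d.a.(rec X. d.a.d.a.X + 0) ⊢ ··a··> u2
  u2 = d.a.(rec X. d.a.d.a.X + 0) ⊢ ··d··> u3
  u3 = a.(rec X. d.a.d.a.X + 0) ⊢ ··a··> u0
LTS(Q): 4 reachable states
  v0 = rec X. d.a.d.a.X ⊢ ··d··> v1
  v1 = a.d.a.(rec X. d.a.d.a.X) ⊢ ··a··> v2
  v2 = d.a.(rec X. d.a.d.a.X) ⊢ ··d··> v3
  v3 = a.(rec X. d.a.d.a.X) ⊢ ··a··> v0
Bisimilarity quotient blocks:
  B0 = {u0, u2, v0, v2}
  B1 = {u1, u3, v1, v3}
u0 ∈ B0, v0 ∈ B0 → same block
Bisimilar ⇒ trace-equivalent.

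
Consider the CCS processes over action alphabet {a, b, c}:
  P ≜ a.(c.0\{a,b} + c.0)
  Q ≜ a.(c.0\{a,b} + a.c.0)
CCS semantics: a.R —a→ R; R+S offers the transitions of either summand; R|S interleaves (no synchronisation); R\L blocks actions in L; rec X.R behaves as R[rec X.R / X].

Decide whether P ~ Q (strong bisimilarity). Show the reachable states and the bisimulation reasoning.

P ≁ Q

Reachable graph of P (4 states):
  m0 = a.(c.0\{a,b} + c.0) ⊢ =a=> m1
  m1 = c.0\{a,b} + c.0 ⊢ =c=> m2, =c=> m3
  m2 = 0 ⊢ ·
  m3 = 0\{a,b} ⊢ ·
Reachable graph of Q (5 states):
  n0 = a.(c.0\{a,b} + a.c.0) ⊢ =a=> n1
  n1 = c.0\{a,b} + a.c.0 ⊢ =a=> n2, =c=> n3
  n2 = c.0 ⊢ =c=> n4
  n3 = 0\{a,b} ⊢ ·
  n4 = 0 ⊢ ·
Partition-refinement fixed point:
  B0 = {m0}
  B1 = {m1, n2}
  B2 = {m2, m3, n3, n4}
  B3 = {n0}
  B4 = {n1}
m0 ∈ B0, n0 ∈ B3 → different blocks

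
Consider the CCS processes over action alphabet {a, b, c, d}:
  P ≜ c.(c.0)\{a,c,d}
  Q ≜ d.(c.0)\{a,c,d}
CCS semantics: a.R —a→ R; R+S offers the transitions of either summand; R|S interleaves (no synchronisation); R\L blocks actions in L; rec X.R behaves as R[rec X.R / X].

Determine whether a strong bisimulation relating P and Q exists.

P's transition system — 2 states:
  u0 = c.(c.0)\{a,c,d} | —c→ u1
  u1 = (c.0)\{a,c,d} | deadlocked
Q's transition system — 2 states:
  v0 = d.(c.0)\{a,c,d} | —d→ v1
  v1 = (c.0)\{a,c,d} | deadlocked
Partition-refinement fixed point:
  B0 = {u0}
  B1 = {u1, v1}
  B2 = {v0}
u0 ∈ B0, v0 ∈ B2 → different blocks

P ≁ Q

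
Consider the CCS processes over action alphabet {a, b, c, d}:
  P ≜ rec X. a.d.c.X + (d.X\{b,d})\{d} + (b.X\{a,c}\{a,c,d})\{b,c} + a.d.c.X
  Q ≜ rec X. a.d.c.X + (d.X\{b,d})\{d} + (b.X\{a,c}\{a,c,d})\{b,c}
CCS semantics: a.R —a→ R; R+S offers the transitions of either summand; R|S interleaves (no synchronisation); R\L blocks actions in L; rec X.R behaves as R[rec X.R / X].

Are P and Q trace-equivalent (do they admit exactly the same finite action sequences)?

traces(P) = traces(Q)

LTS(P): 3 reachable states
  m0 = rec X. a.d.c.X + (d.X\{b,d})\{d} + (b.X\{a,c}\{a,c,d})\{b,c} + a.d.c.X :: --a--▸ m1
  m1 = d.c.(rec X. a.d.c.X + (d.X\{b,d})\{d} + (b.X\{a,c}\{a,c,d})\{b,c} + a.d.c.X) :: --d--▸ m2
  m2 = c.(rec X. a.d.c.X + (d.X\{b,d})\{d} + (b.X\{a,c}\{a,c,d})\{b,c} + a.d.c.X) :: --c--▸ m0
LTS(Q): 3 reachable states
  n0 = rec X. a.d.c.X + (d.X\{b,d})\{d} + (b.X\{a,c}\{a,c,d})\{b,c} :: --a--▸ n1
  n1 = d.c.(rec X. a.d.c.X + (d.X\{b,d})\{d} + (b.X\{a,c}\{a,c,d})\{b,c}) :: --d--▸ n2
  n2 = c.(rec X. a.d.c.X + (d.X\{b,d})\{d} + (b.X\{a,c}\{a,c,d})\{b,c}) :: --c--▸ n0
Partition-refinement fixed point:
  B0 = {m0, n0}
  B1 = {m1, n1}
  B2 = {m2, n2}
m0 ∈ B0, n0 ∈ B0 → same block
Bisimilar ⇒ trace-equivalent.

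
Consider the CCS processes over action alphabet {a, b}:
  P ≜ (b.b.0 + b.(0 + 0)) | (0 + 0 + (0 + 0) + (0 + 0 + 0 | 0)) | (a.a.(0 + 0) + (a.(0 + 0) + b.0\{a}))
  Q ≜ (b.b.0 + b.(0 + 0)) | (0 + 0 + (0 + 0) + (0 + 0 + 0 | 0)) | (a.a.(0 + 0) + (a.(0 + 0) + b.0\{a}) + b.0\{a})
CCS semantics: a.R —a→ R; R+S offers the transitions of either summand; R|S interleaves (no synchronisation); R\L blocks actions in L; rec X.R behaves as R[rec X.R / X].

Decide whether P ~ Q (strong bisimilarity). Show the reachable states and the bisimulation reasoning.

P ~ Q

P's transition system — 16 states:
  u0 = (b.b.0 + b.(0 + 0)) | (0 + 0 + (0 + 0) + (0 + 0 + 0 | 0)) | (a.a.(0 + 0) + (a.(0 + 0) + b.0\{a})) has moves ··a··> u1, ··a··> u2, ··b··> u3, ··b··> u4, ··b··> u5
  u1 = (b.b.0 + b.(0 + 0)) | (0 + 0 + (0 + 0) + (0 + 0 + 0 | 0)) | (0 + 0) has moves ··b··> u6, ··b··> u7
  u2 = (b.b.0 + b.(0 + 0)) | (0 + 0 + (0 + 0) + (0 + 0 + 0 | 0)) | a.(0 + 0) has moves ··a··> u1, ··b··> u8, ··b··> u9
  u3 = (0 + 0) | (0 + 0 + (0 + 0) + (0 + 0 + 0 | 0)) | (a.a.(0 + 0) + (a.(0 + 0) + b.0\{a})) has moves ··a··> u6, ··a··> u8, ··b··> u10
  u4 = (b.b.0 + b.(0 + 0)) | (0 + 0 + (0 + 0) + (0 + 0 + 0 | 0)) | 0\{a} has moves ··b··> u10, ··b··> u11
  u5 = b.0 | (0 + 0 + (0 + 0) + (0 + 0 + 0 | 0)) | (a.a.(0 + 0) + (a.(0 + 0) + b.0\{a})) has moves ··a··> u7, ··a··> u9, ··b··> u11, ··b··> u12
  u6 = (0 + 0) | (0 + 0 + (0 + 0) + (0 + 0 + 0 | 0)) | (0 + 0) has moves ·
  u7 = b.0 | (0 + 0 + (0 + 0) + (0 + 0 + 0 | 0)) | (0 + 0) has moves ··b··> u13
  u8 = (0 + 0) | (0 + 0 + (0 + 0) + (0 + 0 + 0 | 0)) | a.(0 + 0) has moves ··a··> u6
  u9 = b.0 | (0 + 0 + (0 + 0) + (0 + 0 + 0 | 0)) | a.(0 + 0) has moves ··a··> u7, ··b··> u14
  u10 = (0 + 0) | (0 + 0 + (0 + 0) + (0 + 0 + 0 | 0)) | 0\{a} has moves ·
  u11 = b.0 | (0 + 0 + (0 + 0) + (0 + 0 + 0 | 0)) | 0\{a} has moves ··b··> u15
  u12 = 0 | (0 + 0 + (0 + 0) + (0 + 0 + 0 | 0)) | (a.a.(0 + 0) + (a.(0 + 0) + b.0\{a})) has moves ··a··> u13, ··a··> u14, ··b··> u15
  u13 = 0 | (0 + 0 + (0 + 0) + (0 + 0 + 0 | 0)) | (0 + 0) has moves ·
  u14 = 0 | (0 + 0 + (0 + 0) + (0 + 0 + 0 | 0)) | a.(0 + 0) has moves ··a··> u13
  u15 = 0 | (0 + 0 + (0 + 0) + (0 + 0 + 0 | 0)) | 0\{a} has moves ·
Q's transition system — 16 states:
  v0 = (b.b.0 + b.(0 + 0)) | (0 + 0 + (0 + 0) + (0 + 0 + 0 | 0)) | (a.a.(0 + 0) + (a.(0 + 0) + b.0\{a}) + b.0\{a}) has moves ··a··> v1, ··a··> v2, ··b··> v3, ··b··> v4, ··b··> v5
  v1 = (b.b.0 + b.(0 + 0)) | (0 + 0 + (0 + 0) + (0 + 0 + 0 | 0)) | (0 + 0) has moves ··b··> v6, ··b··> v7
  v2 = (b.b.0 + b.(0 + 0)) | (0 + 0 + (0 + 0) + (0 + 0 + 0 | 0)) | a.(0 + 0) has moves ··a··> v1, ··b··> v8, ··b··> v9
  v3 = (0 + 0) | (0 + 0 + (0 + 0) + (0 + 0 + 0 | 0)) | (a.a.(0 + 0) + (a.(0 + 0) + b.0\{a}) + b.0\{a}) has moves ··a··> v6, ··a··> v8, ··b··> v10
  v4 = (b.b.0 + b.(0 + 0)) | (0 + 0 + (0 + 0) + (0 + 0 + 0 | 0)) | 0\{a} has moves ··b··> v10, ··b··> v11
  v5 = b.0 | (0 + 0 + (0 + 0) + (0 + 0 + 0 | 0)) | (a.a.(0 + 0) + (a.(0 + 0) + b.0\{a}) + b.0\{a}) has moves ··a··> v7, ··a··> v9, ··b··> v11, ··b··> v12
  v6 = (0 + 0) | (0 + 0 + (0 + 0) + (0 + 0 + 0 | 0)) | (0 + 0) has moves ·
  v7 = b.0 | (0 + 0 + (0 + 0) + (0 + 0 + 0 | 0)) | (0 + 0) has moves ··b··> v13
  v8 = (0 + 0) | (0 + 0 + (0 + 0) + (0 + 0 + 0 | 0)) | a.(0 + 0) has moves ··a··> v6
  v9 = b.0 | (0 + 0 + (0 + 0) + (0 + 0 + 0 | 0)) | a.(0 + 0) has moves ··a··> v7, ··b··> v14
  v10 = (0 + 0) | (0 + 0 + (0 + 0) + (0 + 0 + 0 | 0)) | 0\{a} has moves ·
  v11 = b.0 | (0 + 0 + (0 + 0) + (0 + 0 + 0 | 0)) | 0\{a} has moves ··b··> v15
  v12 = 0 | (0 + 0 + (0 + 0) + (0 + 0 + 0 | 0)) | (a.a.(0 + 0) + (a.(0 + 0) + b.0\{a}) + b.0\{a}) has moves ··a··> v13, ··a··> v14, ··b··> v15
  v13 = 0 | (0 + 0 + (0 + 0) + (0 + 0 + 0 | 0)) | (0 + 0) has moves ·
  v14 = 0 | (0 + 0 + (0 + 0) + (0 + 0 + 0 | 0)) | a.(0 + 0) has moves ··a··> v13
  v15 = 0 | (0 + 0 + (0 + 0) + (0 + 0 + 0 | 0)) | 0\{a} has moves ·
Bisimilarity quotient blocks:
  B0 = {u0, v0}
  B1 = {u1, u4, v1, v4}
  B2 = {u10, u13, u15, u6, v10, v13, v15, v6}
  B3 = {u11, u7, v11, v7}
  B4 = {u5, v5}
  B5 = {u9, v9}
  B6 = {u14, u8, v14, v8}
  B7 = {u12, u3, v12, v3}
  B8 = {u2, v2}
u0 ∈ B0, v0 ∈ B0 → same block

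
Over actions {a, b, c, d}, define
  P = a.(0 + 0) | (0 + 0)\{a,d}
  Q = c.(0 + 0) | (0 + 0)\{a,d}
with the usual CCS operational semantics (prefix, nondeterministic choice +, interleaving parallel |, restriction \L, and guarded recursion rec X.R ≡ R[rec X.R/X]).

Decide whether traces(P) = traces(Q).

LTS(P): 2 reachable states
  m0 = a.(0 + 0) | (0 + 0)\{a,d} has moves ··a··> m1
  m1 = (0 + 0) | (0 + 0)\{a,d} has moves ·
LTS(Q): 2 reachable states
  n0 = c.(0 + 0) | (0 + 0)\{a,d} has moves ··c··> n1
  n1 = (0 + 0) | (0 + 0)\{a,d} has moves ·
Executing a from P (initial set {m0}):
  step 1 (a): {m1}
  — P admits the full trace.
Executing a from Q (initial set {n0}):
  step 1 (a): no successor for Q

traces(P) ≠ traces(Q) — witness ⟨a⟩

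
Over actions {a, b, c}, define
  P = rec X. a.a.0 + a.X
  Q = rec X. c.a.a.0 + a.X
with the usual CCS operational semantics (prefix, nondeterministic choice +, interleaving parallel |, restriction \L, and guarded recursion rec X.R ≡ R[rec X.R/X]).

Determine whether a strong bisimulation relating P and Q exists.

not bisimilar

LTS(P): 3 reachable states
  u0 = rec X. a.a.0 + a.X → =a=> u0, =a=> u1
  u1 = a.0 → =a=> u2
  u2 = 0 → (no moves)
LTS(Q): 4 reachable states
  v0 = rec X. c.a.a.0 + a.X → =a=> v0, =c=> v1
  v1 = a.a.0 → =a=> v2
  v2 = a.0 → =a=> v3
  v3 = 0 → (no moves)
Coarsest stable partition (strong bisimilarity classes):
  B0 = {u0}
  B1 = {u1, v2}
  B2 = {u2, v3}
  B3 = {v0}
  B4 = {v1}
u0 ∈ B0, v0 ∈ B3 → different blocks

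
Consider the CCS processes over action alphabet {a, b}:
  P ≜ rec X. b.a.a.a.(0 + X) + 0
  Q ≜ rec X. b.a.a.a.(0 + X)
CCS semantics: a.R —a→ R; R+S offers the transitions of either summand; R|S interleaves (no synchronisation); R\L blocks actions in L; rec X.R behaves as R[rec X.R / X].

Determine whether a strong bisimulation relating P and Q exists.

P ~ Q

LTS(P): 5 reachable states
  s0 = rec X. b.a.a.a.(0 + X) + 0 | =b=> s1
  s1 = a.a.a.(0 + (rec X. b.a.a.a.(0 + X) + 0)) | =a=> s2
  s2 = a.a.(0 + (rec X. b.a.a.a.(0 + X) + 0)) | =a=> s3
  s3 = a.(0 + (rec X. b.a.a.a.(0 + X) + 0)) | =a=> s4
  s4 = 0 + (rec X. b.a.a.a.(0 + X) + 0) | =b=> s1
LTS(Q): 5 reachable states
  t0 = rec X. b.a.a.a.(0 + X) | =b=> t1
  t1 = a.a.a.(0 + (rec X. b.a.a.a.(0 + X))) | =a=> t2
  t2 = a.a.(0 + (rec X. b.a.a.a.(0 + X))) | =a=> t3
  t3 = a.(0 + (rec X. b.a.a.a.(0 + X))) | =a=> t4
  t4 = 0 + (rec X. b.a.a.a.(0 + X)) | =b=> t1
Bisimilarity quotient blocks:
  B0 = {s0, s4, t0, t4}
  B1 = {s1, t1}
  B2 = {s2, t2}
  B3 = {s3, t3}
s0 ∈ B0, t0 ∈ B0 → same block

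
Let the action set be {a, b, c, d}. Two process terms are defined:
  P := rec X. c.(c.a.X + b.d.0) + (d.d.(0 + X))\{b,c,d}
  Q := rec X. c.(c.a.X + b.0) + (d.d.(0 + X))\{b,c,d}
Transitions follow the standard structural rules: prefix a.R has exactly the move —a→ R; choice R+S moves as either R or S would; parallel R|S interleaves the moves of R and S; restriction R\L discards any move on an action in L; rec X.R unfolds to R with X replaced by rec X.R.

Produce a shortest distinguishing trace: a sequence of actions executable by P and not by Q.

Reachable graph of P (5 states):
  u0 = rec X. c.(c.a.X + b.d.0) + (d.d.(0 + X))\{b,c,d} → -c-> u1
  u1 = c.a.(rec X. c.(c.a.X + b.d.0) + (d.d.(0 + X))\{b,c,d}) + b.d.0 → -b-> u2, -c-> u3
  u2 = d.0 → -d-> u4
  u3 = a.(rec X. c.(c.a.X + b.d.0) + (d.d.(0 + X))\{b,c,d}) → -a-> u0
  u4 = 0 → ·
Reachable graph of Q (4 states):
  v0 = rec X. c.(c.a.X + b.0) + (d.d.(0 + X))\{b,c,d} → -c-> v1
  v1 = c.a.(rec X. c.(c.a.X + b.0) + (d.d.(0 + X))\{b,c,d}) + b.0 → -b-> v2, -c-> v3
  v2 = 0 → ·
  v3 = a.(rec X. c.(c.a.X + b.0) + (d.d.(0 + X))\{b,c,d}) → -a-> v0
Run σ = ⟨cbd⟩ on P: start {u0}
  [1] c ⇒ {u1}
  [2] b ⇒ {u2}
  [3] d ⇒ {u4}
  — P admits the full trace.
Run σ = ⟨cbd⟩ on Q: start {v0}
  [1] c ⇒ {v1}
  [2] b ⇒ {v2}
  [3] d ⇒ ∅  — Q cannot continue

cbd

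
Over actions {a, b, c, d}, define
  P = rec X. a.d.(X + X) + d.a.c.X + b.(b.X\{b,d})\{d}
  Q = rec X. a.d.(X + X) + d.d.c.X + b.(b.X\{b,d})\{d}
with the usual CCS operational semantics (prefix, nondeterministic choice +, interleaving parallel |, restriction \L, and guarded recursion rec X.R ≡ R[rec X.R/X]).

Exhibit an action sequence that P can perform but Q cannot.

LTS(P): 8 reachable states
  u0 = rec X. a.d.(X + X) + d.a.c.X + b.(b.X\{b,d})\{d} | -a-> u1, -b-> u2, -d-> u3
  u1 = d.((rec X. a.d.(X + X) + d.a.c.X + b.(b.X\{b,d})\{d}) + (rec X. a.d.(X + X) + d.a.c.X + b.(b.X\{b,d})\{d})) | -d-> u4
  u2 = (b.(rec X. a.d.(X + X) + d.a.c.X + b.(b.X\{b,d})\{d})\{b,d})\{d} | -b-> u5
  u3 = a.c.(rec X. a.d.(X + X) + d.a.c.X + b.(b.X\{b,d})\{d}) | -a-> u6
  u4 = (rec X. a.d.(X + X) + d.a.c.X + b.(b.X\{b,d})\{d}) + (rec X. a.d.(X + X) + d.a.c.X + b.(b.X\{b,d})\{d}) | -a-> u1, -b-> u2, -d-> u3
  u5 = (rec X. a.d.(X + X) + d.a.c.X + b.(b.X\{b,d})\{d})\{b,d}\{d} | -a-> u7
  u6 = c.(rec X. a.d.(X + X) + d.a.c.X + b.(b.X\{b,d})\{d}) | -c-> u0
  u7 = (d.((rec X. a.d.(X + X) + d.a.c.X + b.(b.X\{b,d})\{d}) + (rec X. a.d.(X + X) + d.a.c.X + b.(b.X\{b,d})\{d})))\{b,d}\{d} | deadlocked
LTS(Q): 8 reachable states
  v0 = rec X. a.d.(X + X) + d.d.c.X + b.(b.X\{b,d})\{d} | -a-> v1, -b-> v2, -d-> v3
  v1 = d.((rec X. a.d.(X + X) + d.d.c.X + b.(b.X\{b,d})\{d}) + (rec X. a.d.(X + X) + d.d.c.X + b.(b.X\{b,d})\{d})) | -d-> v4
  v2 = (b.(rec X. a.d.(X + X) + d.d.c.X + b.(b.X\{b,d})\{d})\{b,d})\{d} | -b-> v5
  v3 = d.c.(rec X. a.d.(X + X) + d.d.c.X + b.(b.X\{b,d})\{d}) | -d-> v6
  v4 = (rec X. a.d.(X + X) + d.d.c.X + b.(b.X\{b,d})\{d}) + (rec X. a.d.(X + X) + d.d.c.X + b.(b.X\{b,d})\{d}) | -a-> v1, -b-> v2, -d-> v3
  v5 = (rec X. a.d.(X + X) + d.d.c.X + b.(b.X\{b,d})\{d})\{b,d}\{d} | -a-> v7
  v6 = c.(rec X. a.d.(X + X) + d.d.c.X + b.(b.X\{b,d})\{d}) | -c-> v0
  v7 = (d.((rec X. a.d.(X + X) + d.d.c.X + b.(b.X\{b,d})\{d}) + (rec X. a.d.(X + X) + d.d.c.X + b.(b.X\{b,d})\{d})))\{b,d}\{d} | deadlocked
Executing da from P (initial set {u0}):
  after d @ step 1: {u3}
  after a @ step 2: {u6}
  P completes σ.
Executing da from Q (initial set {v0}):
  after d @ step 1: {v3}
  after a @ step 2: ∅  — Q cannot continue

da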